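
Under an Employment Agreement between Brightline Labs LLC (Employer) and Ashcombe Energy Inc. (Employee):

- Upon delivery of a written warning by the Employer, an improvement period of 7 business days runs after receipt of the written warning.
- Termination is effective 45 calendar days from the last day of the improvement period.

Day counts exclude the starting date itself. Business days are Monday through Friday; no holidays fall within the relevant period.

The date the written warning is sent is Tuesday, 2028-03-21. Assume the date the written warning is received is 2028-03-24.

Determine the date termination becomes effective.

2028-05-19

The last day of the improvement period: counting 7 business days from Friday, 2028-03-24 (Mar 27, Mar 28, Mar 29, Mar 30, Mar 31, Apr 3, Apr 4, skipping weekends) reaches Tuesday, 2028-04-04.
The date termination becomes effective: 45 calendar days after 2028-04-04 is 2028-05-19.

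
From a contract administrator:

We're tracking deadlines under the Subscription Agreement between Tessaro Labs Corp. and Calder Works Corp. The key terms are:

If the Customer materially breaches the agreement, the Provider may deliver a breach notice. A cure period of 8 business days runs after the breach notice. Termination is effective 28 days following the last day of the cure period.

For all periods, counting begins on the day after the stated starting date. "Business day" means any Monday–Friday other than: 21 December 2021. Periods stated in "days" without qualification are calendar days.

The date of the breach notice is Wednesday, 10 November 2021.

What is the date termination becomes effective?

The last day of the cure period: counting 8 business days from Wednesday, 10 November 2021 (Nov 11, Nov 12, Nov 15, Nov 16, Nov 17, Nov 18, Nov 19, Nov 22, skipping weekends) reaches Monday, 22 November 2021.
The date termination becomes effective: 28 calendar days after 22 November 2021 is 20 December 2021.

20 December 2021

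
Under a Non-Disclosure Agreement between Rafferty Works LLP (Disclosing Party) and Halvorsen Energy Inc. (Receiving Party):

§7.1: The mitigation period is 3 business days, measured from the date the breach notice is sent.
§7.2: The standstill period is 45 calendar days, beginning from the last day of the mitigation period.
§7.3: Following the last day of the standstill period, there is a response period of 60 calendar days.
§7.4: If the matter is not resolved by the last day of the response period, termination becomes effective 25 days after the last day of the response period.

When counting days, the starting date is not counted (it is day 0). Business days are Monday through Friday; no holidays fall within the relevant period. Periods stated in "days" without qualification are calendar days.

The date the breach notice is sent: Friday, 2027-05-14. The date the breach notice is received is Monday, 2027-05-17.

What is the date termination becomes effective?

2027-09-26

The last day of the mitigation period: counting 3 business days from Friday, 2027-05-14 (May 17, May 18, May 19, skipping weekends) reaches Wednesday, 2027-05-19.
The last day of the standstill period: 45 calendar days after 2027-05-19 is 2027-07-03.
The last day of the response period: 2027-07-03 + 60 days = 2027-09-01.
The date termination becomes effective: 2027-09-01 + 25 days = 2027-09-26.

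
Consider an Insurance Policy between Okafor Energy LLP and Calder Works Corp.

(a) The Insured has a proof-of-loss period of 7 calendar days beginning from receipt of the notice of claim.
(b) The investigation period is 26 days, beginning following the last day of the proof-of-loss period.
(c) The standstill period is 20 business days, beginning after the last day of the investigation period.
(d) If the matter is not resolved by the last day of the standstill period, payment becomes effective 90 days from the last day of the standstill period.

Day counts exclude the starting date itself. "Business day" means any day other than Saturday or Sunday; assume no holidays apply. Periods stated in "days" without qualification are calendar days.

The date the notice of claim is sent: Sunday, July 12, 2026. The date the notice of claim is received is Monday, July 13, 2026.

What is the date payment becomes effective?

Adding 7 calendar days to July 13, 2026 gives July 20, 2026, which is the last day of the proof-of-loss period.
The last day of the investigation period: 26 calendar days after July 20, 2026 is August 15, 2026.
The last day of the standstill period: 20 business days after Saturday, August 15, 2026, skipping weekends — Aug 17, Aug 18, Aug 19, Aug 20, …, Sep 9, Sep 10, Sep 11 — lands on Friday, September 11, 2026.
The date payment becomes effective: 90 calendar days after September 11, 2026 is December 10, 2026.

December 10, 2026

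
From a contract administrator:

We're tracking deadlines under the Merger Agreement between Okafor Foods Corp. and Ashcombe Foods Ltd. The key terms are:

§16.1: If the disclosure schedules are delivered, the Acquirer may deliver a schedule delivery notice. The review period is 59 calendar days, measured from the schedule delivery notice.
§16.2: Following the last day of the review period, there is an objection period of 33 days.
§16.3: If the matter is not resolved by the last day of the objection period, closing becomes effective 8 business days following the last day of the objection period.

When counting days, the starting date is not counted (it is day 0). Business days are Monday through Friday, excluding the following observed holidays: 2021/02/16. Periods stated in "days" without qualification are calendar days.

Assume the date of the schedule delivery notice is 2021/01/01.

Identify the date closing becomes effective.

The last day of the review period: 59 calendar days after 2021/01/01 is 2021/03/01.
The last day of the objection period: 2021/03/01 + 33 days = 2021/04/03.
From Saturday, 2021/04/03, 8 business days (Apr 5, Apr 6, Apr 7, Apr 8, Apr 9, Apr 12, Apr 13, Apr 14, skipping weekends) brings us to Wednesday, 2021/04/14, which is the date closing becomes effective.

2021/04/14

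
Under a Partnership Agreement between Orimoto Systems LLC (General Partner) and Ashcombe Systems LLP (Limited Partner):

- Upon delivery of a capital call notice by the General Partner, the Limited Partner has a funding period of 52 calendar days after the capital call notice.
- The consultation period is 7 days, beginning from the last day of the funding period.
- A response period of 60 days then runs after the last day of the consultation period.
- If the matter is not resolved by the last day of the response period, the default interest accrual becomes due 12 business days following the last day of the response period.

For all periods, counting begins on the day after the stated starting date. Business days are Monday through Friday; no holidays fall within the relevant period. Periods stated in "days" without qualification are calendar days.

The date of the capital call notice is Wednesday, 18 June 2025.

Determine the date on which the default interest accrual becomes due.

Adding 52 calendar days to 18 June 2025 gives 9 August 2025, which is the last day of the funding period.
The last day of the consultation period: 7 calendar days after 9 August 2025 is 16 August 2025.
The last day of the response period: 60 calendar days after 16 August 2025 is 15 October 2025.
The date on which the default interest accrual becomes due: counting 12 business days from Wednesday, 15 October 2025 (Oct 16, Oct 17, Oct 20, Oct 21, …, Oct 29, Oct 30, Oct 31, skipping weekends) reaches Friday, 31 October 2025.

31 October 2025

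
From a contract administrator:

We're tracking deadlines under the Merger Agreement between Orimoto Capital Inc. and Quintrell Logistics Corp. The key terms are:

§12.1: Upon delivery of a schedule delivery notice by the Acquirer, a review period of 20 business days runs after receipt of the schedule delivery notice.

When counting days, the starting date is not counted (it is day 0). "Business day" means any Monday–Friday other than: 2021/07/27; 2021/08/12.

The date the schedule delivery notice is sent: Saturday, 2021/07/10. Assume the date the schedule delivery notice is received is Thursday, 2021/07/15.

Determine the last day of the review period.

The last day of the review period: 20 business days after Thursday, 2021/07/15, skipping weekends and the listed holidays on Jul 27, Aug 12 — Jul 16, Jul 19, Jul 20, Jul 21, …, Aug 11, Aug 13, Aug 16 — lands on Monday, 2021/08/16.

2021/08/16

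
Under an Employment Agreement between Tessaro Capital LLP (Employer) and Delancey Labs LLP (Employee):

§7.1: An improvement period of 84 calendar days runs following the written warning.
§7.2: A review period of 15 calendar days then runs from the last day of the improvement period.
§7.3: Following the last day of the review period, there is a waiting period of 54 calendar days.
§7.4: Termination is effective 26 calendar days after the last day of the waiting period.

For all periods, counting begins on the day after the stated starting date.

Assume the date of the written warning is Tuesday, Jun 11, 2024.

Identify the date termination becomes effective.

The last day of the improvement period: Jun 11, 2024 + 84 days = Sep 3, 2024.
The last day of the review period: 15 calendar days after Sep 3, 2024 is Sep 18, 2024.
The last day of the waiting period: Sep 18, 2024 + 54 days = Nov 11, 2024.
The date termination becomes effective: 26 calendar days after Nov 11, 2024 is Dec 7, 2024.

Dec 7, 2024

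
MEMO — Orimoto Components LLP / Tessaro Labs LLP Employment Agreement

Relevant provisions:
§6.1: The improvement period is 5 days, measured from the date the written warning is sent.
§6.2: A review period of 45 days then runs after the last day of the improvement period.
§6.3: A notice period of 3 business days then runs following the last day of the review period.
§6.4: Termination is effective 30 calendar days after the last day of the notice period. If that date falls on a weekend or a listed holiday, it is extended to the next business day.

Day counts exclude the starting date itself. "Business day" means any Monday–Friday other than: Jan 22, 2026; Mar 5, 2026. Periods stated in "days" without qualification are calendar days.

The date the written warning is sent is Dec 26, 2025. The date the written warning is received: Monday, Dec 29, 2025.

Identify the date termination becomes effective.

Mar 20, 2026

The last day of the improvement period: Dec 26, 2025 + 5 days = Dec 31, 2025.
The last day of the review period: Dec 31, 2025 + 45 days = Feb 14, 2026.
The last day of the notice period: counting 3 business days from Saturday, Feb 14, 2026 (Feb 16, Feb 17, Feb 18, skipping weekends) reaches Wednesday, Feb 18, 2026.
Adding 30 calendar days to Feb 18, 2026 gives Mar 20, 2026, which is the date termination becomes effective. Mar 20, 2026 is a Friday and is not a listed holiday, so no roll-forward applies.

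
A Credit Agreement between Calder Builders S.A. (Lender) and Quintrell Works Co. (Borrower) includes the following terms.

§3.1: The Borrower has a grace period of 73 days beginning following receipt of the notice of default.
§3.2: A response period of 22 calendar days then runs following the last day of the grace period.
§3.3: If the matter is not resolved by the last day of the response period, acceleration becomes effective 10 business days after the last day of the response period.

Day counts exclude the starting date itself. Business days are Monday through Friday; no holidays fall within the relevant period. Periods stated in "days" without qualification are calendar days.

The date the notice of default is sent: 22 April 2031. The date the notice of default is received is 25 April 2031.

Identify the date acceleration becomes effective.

The last day of the grace period: 73 calendar days after 25 April 2031 is 7 July 2031.
The last day of the response period: 7 July 2031 + 22 days = 29 July 2031.
The date acceleration becomes effective: 10 business days after Tuesday, 29 July 2031, skipping weekends — Jul 30, Jul 31, Aug 1, Aug 4, Aug 5, Aug 6, Aug 7, Aug 8, Aug 11, Aug 12 — lands on Tuesday, 12 August 2031.

12 August 2031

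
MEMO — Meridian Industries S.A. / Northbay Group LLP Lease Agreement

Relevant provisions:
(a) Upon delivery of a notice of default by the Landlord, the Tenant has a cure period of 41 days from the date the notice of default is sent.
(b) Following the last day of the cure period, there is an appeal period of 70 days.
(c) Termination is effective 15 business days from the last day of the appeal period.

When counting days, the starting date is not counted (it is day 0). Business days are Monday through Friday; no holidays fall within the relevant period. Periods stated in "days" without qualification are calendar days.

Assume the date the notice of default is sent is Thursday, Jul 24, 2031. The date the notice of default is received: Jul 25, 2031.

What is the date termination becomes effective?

The last day of the cure period: Jul 24, 2031 + 41 days = Sep 3, 2031.
The last day of the appeal period: Sep 3, 2031 + 70 days = Nov 12, 2031.
The date termination becomes effective: counting 15 business days from Wednesday, Nov 12, 2031 (Nov 13, Nov 14, Nov 17, Nov 18, …, Dec 1, Dec 2, Dec 3, skipping weekends) reaches Wednesday, Dec 3, 2031.

Dec 3, 2031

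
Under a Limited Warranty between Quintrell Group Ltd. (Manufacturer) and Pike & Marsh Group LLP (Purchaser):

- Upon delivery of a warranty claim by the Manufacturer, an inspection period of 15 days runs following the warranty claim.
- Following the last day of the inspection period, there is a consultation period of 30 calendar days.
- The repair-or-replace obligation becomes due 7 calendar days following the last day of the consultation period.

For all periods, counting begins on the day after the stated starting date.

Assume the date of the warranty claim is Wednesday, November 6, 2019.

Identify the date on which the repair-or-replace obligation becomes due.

December 28, 2019

The last day of the inspection period: November 6, 2019 + 15 days = November 21, 2019.
Adding 30 calendar days to November 21, 2019 gives December 21, 2019, which is the last day of the consultation period.
The date on which the repair-or-replace obligation becomes due: December 21, 2019 + 7 days = December 28, 2019.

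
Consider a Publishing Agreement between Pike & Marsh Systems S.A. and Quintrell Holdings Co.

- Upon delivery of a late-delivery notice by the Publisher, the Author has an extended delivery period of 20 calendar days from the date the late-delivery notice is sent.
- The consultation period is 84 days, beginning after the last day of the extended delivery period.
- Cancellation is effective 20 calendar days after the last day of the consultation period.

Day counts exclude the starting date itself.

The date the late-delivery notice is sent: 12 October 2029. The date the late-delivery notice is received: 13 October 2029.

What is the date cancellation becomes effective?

Adding 20 calendar days to 12 October 2029 gives 1 November 2029, which is the last day of the extended delivery period.
Adding 84 calendar days to 1 November 2029 gives 24 January 2030, which is the last day of the consultation period.
Adding 20 calendar days to 24 January 2030 gives 13 February 2030, which is the date cancellation becomes effective.

13 February 2030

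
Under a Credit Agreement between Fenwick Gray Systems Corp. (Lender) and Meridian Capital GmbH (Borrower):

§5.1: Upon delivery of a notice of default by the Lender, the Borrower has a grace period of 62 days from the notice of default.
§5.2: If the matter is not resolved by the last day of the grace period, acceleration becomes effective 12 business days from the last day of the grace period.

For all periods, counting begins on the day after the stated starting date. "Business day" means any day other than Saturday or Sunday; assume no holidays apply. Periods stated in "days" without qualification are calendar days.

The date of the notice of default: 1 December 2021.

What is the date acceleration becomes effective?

The last day of the grace period: 1 December 2021 + 62 days = 1 February 2022.
The date acceleration becomes effective: counting 12 business days from Tuesday, 1 February 2022 (Feb 2, Feb 3, Feb 4, Feb 7, …, Feb 15, Feb 16, Feb 17, skipping weekends) reaches Thursday, 17 February 2022.

17 February 2022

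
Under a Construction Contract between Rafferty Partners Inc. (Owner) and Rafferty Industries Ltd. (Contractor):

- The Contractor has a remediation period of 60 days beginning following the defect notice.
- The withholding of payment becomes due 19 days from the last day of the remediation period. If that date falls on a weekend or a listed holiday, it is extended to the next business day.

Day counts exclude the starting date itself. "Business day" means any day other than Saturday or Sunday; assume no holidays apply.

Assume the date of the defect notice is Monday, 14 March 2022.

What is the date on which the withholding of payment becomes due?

The last day of the remediation period: 60 calendar days after 14 March 2022 is 13 May 2022.
Adding 19 calendar days to 13 May 2022 gives 1 June 2022, which is the date on which the withholding of payment becomes due. 1 June 2022 is a Wednesday, so no roll-forward applies.

1 June 2022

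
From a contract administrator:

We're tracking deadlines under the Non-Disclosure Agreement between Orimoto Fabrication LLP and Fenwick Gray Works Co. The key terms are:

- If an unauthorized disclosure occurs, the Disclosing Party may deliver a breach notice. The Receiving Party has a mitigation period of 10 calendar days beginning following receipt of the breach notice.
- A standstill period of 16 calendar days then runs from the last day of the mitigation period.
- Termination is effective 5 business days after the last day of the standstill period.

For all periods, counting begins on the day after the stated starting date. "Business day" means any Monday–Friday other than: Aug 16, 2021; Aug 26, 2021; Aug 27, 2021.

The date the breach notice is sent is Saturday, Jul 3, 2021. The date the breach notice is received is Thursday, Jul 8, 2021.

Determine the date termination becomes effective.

Aug 10, 2021

The last day of the mitigation period: Jul 8, 2021 + 10 days = Jul 18, 2021.
The last day of the standstill period: Jul 18, 2021 + 16 days = Aug 3, 2021.
The date termination becomes effective: 5 business days after Tuesday, Aug 3, 2021, skipping weekends — Aug 4, Aug 5, Aug 6, Aug 9, Aug 10 — lands on Tuesday, Aug 10, 2021.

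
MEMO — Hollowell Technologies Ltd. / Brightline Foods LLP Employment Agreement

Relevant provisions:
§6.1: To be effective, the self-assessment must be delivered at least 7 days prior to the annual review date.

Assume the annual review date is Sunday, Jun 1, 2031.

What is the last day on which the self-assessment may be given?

May 25, 2031

Jun 1, 2031 minus 7 days is May 25, 2031.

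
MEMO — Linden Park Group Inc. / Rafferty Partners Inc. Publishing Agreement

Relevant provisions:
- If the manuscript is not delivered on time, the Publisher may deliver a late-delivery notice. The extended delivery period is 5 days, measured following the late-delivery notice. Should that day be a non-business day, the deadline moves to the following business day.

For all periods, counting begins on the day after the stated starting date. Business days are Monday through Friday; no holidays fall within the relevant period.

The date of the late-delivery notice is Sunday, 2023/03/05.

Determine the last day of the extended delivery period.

The last day of the extended delivery period: 5 calendar days after 2023/03/05 is 2023/03/10. 2023/03/10 is a Friday, so no roll-forward applies.

2023/03/10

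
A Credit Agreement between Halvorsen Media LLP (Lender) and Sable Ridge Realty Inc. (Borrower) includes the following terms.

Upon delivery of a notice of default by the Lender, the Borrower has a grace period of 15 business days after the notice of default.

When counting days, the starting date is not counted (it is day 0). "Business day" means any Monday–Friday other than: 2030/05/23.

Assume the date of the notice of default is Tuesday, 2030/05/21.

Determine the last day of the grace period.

The last day of the grace period: counting 15 business days from Tuesday, 2030/05/21 (May 22, May 24, May 27, May 28, …, Jun 10, Jun 11, Jun 12, skipping weekends and the listed holiday on May 23) reaches Wednesday, 2030/06/12.

2030/06/12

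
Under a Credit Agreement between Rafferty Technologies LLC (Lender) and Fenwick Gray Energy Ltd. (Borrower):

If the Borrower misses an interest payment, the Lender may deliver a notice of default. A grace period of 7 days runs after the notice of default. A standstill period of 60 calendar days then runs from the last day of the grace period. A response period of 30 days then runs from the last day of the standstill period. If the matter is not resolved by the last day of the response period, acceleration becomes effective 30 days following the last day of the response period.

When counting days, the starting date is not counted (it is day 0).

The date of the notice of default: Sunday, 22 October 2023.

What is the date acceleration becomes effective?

Adding 7 calendar days to 22 October 2023 gives 29 October 2023, which is the last day of the grace period.
Adding 60 calendar days to 29 October 2023 gives 28 December 2023, which is the last day of the standstill period.
The last day of the response period: 28 December 2023 + 30 days = 27 January 2024.
The date acceleration becomes effective: 30 calendar days after 27 January 2024 is 26 February 2024.

26 February 2024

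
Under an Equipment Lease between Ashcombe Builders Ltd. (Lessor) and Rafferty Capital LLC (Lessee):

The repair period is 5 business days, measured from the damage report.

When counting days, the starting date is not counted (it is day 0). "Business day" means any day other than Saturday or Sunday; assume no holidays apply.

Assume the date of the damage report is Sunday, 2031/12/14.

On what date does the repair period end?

The last day of the repair period: 5 business days after Sunday, 2031/12/14, skipping weekends — Dec 15, Dec 16, Dec 17, Dec 18, Dec 19 — lands on Friday, 2031/12/19.

2031/12/19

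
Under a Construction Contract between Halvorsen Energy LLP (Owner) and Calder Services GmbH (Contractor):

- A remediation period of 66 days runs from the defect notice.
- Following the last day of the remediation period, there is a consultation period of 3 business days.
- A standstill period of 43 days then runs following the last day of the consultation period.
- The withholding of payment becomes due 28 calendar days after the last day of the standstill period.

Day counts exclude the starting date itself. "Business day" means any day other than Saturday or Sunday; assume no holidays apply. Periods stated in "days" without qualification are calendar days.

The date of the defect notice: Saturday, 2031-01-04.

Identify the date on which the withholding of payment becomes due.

2031-05-24

Adding 66 calendar days to 2031-01-04 gives 2031-03-11, which is the last day of the remediation period.
The last day of the consultation period: counting 3 business days from Tuesday, 2031-03-11 (Mar 12, Mar 13, Mar 14, skipping weekends) reaches Friday, 2031-03-14.
The last day of the standstill period: 2031-03-14 + 43 days = 2031-04-26.
Adding 28 calendar days to 2031-04-26 gives 2031-05-24, which is the date on which the withholding of payment becomes due.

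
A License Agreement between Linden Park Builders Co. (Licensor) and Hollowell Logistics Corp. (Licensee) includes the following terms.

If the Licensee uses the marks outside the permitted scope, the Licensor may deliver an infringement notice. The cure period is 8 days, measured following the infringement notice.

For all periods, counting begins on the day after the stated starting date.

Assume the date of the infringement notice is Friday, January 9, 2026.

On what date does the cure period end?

January 17, 2026

The last day of the cure period: 8 calendar days after January 9, 2026 is January 17, 2026.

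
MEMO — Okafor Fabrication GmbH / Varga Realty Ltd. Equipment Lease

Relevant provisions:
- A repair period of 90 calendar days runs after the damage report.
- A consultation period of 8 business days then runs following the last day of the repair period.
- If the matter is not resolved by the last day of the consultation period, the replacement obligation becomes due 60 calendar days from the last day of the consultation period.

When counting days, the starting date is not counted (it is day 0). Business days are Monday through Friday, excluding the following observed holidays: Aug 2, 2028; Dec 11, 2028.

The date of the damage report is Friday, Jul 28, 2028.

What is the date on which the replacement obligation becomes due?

Adding 90 calendar days to Jul 28, 2028 gives Oct 26, 2028, which is the last day of the repair period.
From Thursday, Oct 26, 2028, 8 business days (Oct 27, Oct 30, Oct 31, Nov 1, Nov 2, Nov 3, Nov 6, Nov 7, skipping weekends) brings us to Tuesday, Nov 7, 2028, which is the last day of the consultation period.
Adding 60 calendar days to Nov 7, 2028 gives Jan 6, 2029, which is the date on which the replacement obligation becomes due.

Jan 6, 2029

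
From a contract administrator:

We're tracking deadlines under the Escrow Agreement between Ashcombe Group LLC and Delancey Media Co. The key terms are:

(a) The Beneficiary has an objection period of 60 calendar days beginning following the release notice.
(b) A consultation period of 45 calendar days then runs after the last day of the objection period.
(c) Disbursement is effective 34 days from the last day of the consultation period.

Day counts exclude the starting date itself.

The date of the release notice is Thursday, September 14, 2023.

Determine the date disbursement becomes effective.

January 31, 2024

Adding 60 calendar days to September 14, 2023 gives November 13, 2023, which is the last day of the objection period.
The last day of the consultation period: 45 calendar days after November 13, 2023 is December 28, 2023.
The date disbursement becomes effective: 34 calendar days after December 28, 2023 is January 31, 2024.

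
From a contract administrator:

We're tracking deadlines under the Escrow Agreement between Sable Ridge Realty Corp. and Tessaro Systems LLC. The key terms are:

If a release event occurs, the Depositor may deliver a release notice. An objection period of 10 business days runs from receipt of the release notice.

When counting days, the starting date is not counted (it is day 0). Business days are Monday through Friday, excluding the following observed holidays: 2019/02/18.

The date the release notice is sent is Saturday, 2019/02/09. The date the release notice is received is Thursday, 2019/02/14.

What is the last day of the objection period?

The last day of the objection period: counting 10 business days from Thursday, 2019/02/14 (Feb 15, Feb 19, Feb 20, Feb 21, Feb 22, Feb 25, Feb 26, Feb 27, Feb 28, Mar 1, skipping weekends and the listed holiday on Feb 18) reaches Friday, 2019/03/01.

2019/03/01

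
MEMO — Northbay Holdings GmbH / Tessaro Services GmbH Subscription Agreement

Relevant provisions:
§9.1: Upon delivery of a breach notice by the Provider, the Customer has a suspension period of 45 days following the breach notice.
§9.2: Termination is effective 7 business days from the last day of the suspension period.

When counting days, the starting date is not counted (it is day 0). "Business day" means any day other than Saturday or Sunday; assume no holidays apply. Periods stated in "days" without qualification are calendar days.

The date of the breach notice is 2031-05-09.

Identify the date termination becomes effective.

The last day of the suspension period: 2031-05-09 + 45 days = 2031-06-23.
From Monday, 2031-06-23, 7 business days (Jun 24, Jun 25, Jun 26, Jun 27, Jun 30, Jul 1, Jul 2, skipping weekends) brings us to Wednesday, 2031-07-02, which is the date termination becomes effective.

2031-07-02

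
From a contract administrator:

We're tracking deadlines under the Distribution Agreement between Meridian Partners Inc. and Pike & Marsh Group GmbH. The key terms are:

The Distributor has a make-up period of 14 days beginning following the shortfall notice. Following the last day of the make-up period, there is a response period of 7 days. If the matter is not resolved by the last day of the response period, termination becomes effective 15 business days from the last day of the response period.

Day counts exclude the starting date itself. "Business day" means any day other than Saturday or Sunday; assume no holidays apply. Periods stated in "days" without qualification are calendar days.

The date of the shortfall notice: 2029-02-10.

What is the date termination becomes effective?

Adding 14 calendar days to 2029-02-10 gives 2029-02-24, which is the last day of the make-up period.
The last day of the response period: 7 calendar days after 2029-02-24 is 2029-03-03.
The date termination becomes effective: 15 business days after Saturday, 2029-03-03, skipping weekends — Mar 5, Mar 6, Mar 7, Mar 8, …, Mar 21, Mar 22, Mar 23 — lands on Friday, 2029-03-23.

2029-03-23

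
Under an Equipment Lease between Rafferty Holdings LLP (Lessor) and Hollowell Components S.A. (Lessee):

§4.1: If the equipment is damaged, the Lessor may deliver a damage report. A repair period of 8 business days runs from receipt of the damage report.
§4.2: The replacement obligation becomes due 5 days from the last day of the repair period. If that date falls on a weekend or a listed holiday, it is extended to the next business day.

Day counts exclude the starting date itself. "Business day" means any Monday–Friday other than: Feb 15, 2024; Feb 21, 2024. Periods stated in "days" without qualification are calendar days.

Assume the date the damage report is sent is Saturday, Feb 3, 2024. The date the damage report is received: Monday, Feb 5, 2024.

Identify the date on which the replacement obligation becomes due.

From Monday, Feb 5, 2024, 8 business days (Feb 6, Feb 7, Feb 8, Feb 9, Feb 12, Feb 13, Feb 14, Feb 16, skipping weekends and the listed holiday on Feb 15) brings us to Friday, Feb 16, 2024, which is the last day of the repair period.
Adding 5 calendar days to Feb 16, 2024 gives Feb 21, 2024, which is the date on which the replacement obligation becomes due. That falls on Wednesday, a listed holiday, so it rolls to the next business day, Thursday, Feb 22, 2024.

Feb 22, 2024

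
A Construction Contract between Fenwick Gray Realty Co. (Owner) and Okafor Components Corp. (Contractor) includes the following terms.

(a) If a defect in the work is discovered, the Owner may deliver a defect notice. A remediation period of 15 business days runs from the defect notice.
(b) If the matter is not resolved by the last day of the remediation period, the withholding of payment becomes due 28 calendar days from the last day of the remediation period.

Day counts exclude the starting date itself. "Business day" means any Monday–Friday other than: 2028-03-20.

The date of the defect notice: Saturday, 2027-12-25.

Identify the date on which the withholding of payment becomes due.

From Saturday, 2027-12-25, 15 business days (Dec 27, Dec 28, Dec 29, Dec 30, …, Jan 12, Jan 13, Jan 14, skipping weekends) brings us to Friday, 2028-01-14, which is the last day of the remediation period.
The date on which the withholding of payment becomes due: 2028-01-14 + 28 days = 2028-02-11.

2028-02-11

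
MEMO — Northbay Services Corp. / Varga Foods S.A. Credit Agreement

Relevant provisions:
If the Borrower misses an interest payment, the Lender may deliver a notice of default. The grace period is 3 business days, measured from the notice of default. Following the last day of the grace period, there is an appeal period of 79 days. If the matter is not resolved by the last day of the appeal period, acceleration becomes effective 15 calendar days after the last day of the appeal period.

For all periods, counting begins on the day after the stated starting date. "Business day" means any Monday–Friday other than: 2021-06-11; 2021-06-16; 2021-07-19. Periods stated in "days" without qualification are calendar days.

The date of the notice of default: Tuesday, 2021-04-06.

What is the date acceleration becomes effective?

2021-07-12

The last day of the grace period: counting 3 business days from Tuesday, 2021-04-06 (Apr 7, Apr 8, Apr 9, skipping weekends) reaches Friday, 2021-04-09.
The last day of the appeal period: 2021-04-09 + 79 days = 2021-06-27.
Adding 15 calendar days to 2021-06-27 gives 2021-07-12, which is the date acceleration becomes effective.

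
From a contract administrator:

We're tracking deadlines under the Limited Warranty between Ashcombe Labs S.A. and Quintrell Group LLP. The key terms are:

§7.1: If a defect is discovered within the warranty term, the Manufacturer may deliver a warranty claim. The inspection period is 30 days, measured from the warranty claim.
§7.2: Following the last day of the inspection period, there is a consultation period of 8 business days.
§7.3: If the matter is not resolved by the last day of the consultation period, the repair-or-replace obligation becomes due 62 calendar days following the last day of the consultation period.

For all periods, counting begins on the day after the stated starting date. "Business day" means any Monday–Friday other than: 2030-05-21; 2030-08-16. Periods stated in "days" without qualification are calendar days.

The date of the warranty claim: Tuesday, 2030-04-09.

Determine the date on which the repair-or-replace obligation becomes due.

The last day of the inspection period: 2030-04-09 + 30 days = 2030-05-09.
The last day of the consultation period: counting 8 business days from Thursday, 2030-05-09 (May 10, May 13, May 14, May 15, May 16, May 17, May 20, May 22, skipping weekends and the listed holiday on May 21) reaches Wednesday, 2030-05-22.
The date on which the repair-or-replace obligation becomes due: 2030-05-22 + 62 days = 2030-07-23.

2030-07-23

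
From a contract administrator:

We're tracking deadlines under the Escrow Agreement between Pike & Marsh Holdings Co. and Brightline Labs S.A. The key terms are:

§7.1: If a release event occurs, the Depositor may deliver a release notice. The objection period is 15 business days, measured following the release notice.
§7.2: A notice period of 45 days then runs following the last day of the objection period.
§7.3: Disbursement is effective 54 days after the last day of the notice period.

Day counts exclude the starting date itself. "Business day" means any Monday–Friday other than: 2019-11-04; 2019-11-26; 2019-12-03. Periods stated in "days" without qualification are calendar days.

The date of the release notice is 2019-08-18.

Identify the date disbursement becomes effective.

The last day of the objection period: 15 business days after Sunday, 2019-08-18, skipping weekends — Aug 19, Aug 20, Aug 21, Aug 22, …, Sep 4, Sep 5, Sep 6 — lands on Friday, 2019-09-06.
The last day of the notice period: 2019-09-06 + 45 days = 2019-10-21.
Adding 54 calendar days to 2019-10-21 gives 2019-12-14, which is the date disbursement becomes effective.

2019-12-14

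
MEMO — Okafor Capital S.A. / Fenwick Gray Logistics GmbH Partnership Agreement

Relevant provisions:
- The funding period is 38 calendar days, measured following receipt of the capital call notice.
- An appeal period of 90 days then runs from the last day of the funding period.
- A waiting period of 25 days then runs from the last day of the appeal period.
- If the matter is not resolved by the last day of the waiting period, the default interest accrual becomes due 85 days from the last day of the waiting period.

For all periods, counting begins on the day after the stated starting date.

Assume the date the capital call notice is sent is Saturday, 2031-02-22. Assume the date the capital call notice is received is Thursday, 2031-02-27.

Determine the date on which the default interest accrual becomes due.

The last day of the funding period: 2031-02-27 + 38 days = 2031-04-06.
The last day of the appeal period: 2031-04-06 + 90 days = 2031-07-05.
The last day of the waiting period: 25 calendar days after 2031-07-05 is 2031-07-30.
The date on which the default interest accrual becomes due: 2031-07-30 + 85 days = 2031-10-23.

2031-10-23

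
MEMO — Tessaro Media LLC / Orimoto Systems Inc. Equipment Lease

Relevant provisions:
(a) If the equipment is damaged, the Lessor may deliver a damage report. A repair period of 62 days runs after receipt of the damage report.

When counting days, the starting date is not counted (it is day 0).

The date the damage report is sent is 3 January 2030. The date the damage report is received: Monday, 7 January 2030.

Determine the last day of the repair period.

Adding 62 calendar days to 7 January 2030 gives 10 March 2030, which is the last day of the repair period.

10 March 2030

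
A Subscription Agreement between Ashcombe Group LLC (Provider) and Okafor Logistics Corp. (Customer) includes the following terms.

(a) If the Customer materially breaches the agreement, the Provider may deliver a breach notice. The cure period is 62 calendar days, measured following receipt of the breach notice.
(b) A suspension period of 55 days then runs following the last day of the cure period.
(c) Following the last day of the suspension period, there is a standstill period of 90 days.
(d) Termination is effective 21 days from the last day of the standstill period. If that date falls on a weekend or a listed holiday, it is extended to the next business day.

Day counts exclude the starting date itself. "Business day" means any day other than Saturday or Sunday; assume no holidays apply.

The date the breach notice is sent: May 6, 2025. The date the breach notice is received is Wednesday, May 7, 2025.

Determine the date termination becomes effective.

Adding 62 calendar days to May 7, 2025 gives Jul 8, 2025, which is the last day of the cure period.
The last day of the suspension period: Jul 8, 2025 + 55 days = Sep 1, 2025.
The last day of the standstill period: Sep 1, 2025 + 90 days = Nov 30, 2025.
The date termination becomes effective: 21 calendar days after Nov 30, 2025 is Dec 21, 2025. That falls on a Sunday, so it rolls to the next business day, Monday, Dec 22, 2025.

Dec 22, 2025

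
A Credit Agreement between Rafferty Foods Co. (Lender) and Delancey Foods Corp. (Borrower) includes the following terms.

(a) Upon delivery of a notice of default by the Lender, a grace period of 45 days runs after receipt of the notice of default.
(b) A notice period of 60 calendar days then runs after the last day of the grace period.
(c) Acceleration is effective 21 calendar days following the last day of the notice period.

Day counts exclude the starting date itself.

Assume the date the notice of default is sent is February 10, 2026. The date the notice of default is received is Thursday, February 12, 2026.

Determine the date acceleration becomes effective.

The last day of the grace period: February 12, 2026 + 45 days = March 29, 2026.
Adding 60 calendar days to March 29, 2026 gives May 28, 2026, which is the last day of the notice period.
The date acceleration becomes effective: May 28, 2026 + 21 days = June 18, 2026.

June 18, 2026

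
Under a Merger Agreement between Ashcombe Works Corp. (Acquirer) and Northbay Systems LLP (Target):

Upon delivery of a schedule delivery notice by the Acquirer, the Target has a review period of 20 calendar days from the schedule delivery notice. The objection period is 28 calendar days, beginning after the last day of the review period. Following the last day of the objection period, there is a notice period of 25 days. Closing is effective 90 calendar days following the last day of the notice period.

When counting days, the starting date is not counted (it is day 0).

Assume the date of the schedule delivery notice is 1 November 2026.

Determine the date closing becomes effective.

13 April 2027

The last day of the review period: 20 calendar days after 1 November 2026 is 21 November 2026.
Adding 28 calendar days to 21 November 2026 gives 19 December 2026, which is the last day of the objection period.
The last day of the notice period: 19 December 2026 + 25 days = 13 January 2027.
The date closing becomes effective: 90 calendar days after 13 January 2027 is 13 April 2027.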